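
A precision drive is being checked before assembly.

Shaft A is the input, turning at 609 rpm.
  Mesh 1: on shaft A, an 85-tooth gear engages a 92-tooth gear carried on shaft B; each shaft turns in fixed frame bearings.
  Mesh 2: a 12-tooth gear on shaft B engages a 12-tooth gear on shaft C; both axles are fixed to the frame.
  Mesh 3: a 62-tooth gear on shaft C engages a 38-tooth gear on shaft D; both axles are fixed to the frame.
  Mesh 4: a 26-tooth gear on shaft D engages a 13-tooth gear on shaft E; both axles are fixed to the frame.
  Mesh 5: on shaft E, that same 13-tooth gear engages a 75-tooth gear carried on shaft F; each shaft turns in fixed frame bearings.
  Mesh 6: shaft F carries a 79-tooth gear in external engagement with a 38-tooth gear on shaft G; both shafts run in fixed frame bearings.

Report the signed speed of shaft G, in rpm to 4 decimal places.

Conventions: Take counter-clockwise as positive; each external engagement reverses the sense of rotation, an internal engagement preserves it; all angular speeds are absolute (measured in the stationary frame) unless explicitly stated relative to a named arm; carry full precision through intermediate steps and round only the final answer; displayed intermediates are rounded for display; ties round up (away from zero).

+661.6252 rpm

topology: fixed-axis compound train — 6 meshes, A→G
mesh 1 [85T→92T]: ω = 609.0000×85/92 = 562.6630 rpm, sense flips to −
mesh 2 [12T→12T]: ω = 562.6630×12/12 = 562.6630 rpm, sense flips to +
mesh 3 [62T→38T]: ω = 562.6630×62/38 = 918.0292 rpm, sense flips to −
mesh 4 [26T→13T]: ω = 918.0292×26/13 = 1836.0584 rpm, sense flips to +
mesh 5 [13T→75T]: ω = 1836.0584×13/75 = 318.2501 rpm, sense flips to −
mesh 6 [79T→38T]: ω = 318.2501×79/38 = 661.6252 rpm, sense flips to +
signed output speed = +661.6252 rpm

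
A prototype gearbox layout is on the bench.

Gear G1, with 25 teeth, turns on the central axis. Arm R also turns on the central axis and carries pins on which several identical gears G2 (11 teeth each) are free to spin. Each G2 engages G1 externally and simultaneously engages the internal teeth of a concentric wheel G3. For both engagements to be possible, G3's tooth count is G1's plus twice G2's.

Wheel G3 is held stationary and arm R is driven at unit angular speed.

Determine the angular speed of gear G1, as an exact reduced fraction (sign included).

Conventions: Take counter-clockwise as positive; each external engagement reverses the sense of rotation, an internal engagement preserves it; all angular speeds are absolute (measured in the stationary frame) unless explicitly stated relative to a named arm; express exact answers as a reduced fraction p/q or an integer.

class = planetary set [G3 = 25+2·11 = 47; Willis about the carrier]
ring teeth: 25 + 2·11 = 47
25(ω_sun−ω_arm) = −47(ω_ring−ω_arm),  ω_ring = 0, ω_arm = 1
ω_sun = 1 − (47/25)(0−1) = 72/25
exact speed ratio = 72/25

72/25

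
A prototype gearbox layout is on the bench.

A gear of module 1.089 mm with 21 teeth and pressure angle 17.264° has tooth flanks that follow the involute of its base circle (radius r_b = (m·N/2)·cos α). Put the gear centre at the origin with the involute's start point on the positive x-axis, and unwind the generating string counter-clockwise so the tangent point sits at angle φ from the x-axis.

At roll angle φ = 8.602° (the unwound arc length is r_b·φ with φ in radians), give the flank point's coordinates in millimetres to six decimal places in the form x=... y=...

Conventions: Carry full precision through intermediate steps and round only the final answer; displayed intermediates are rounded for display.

x=11.041715 y=0.012289

single-mesh involute tooth geometry (21T wheel at module 1.089)
pitch radius r_p = m·N/2 = 1.089·21/2 = 11.434500
base radius r_b = r_p·cos α = 11.434500·cos 17.264° = 10.919347
roll angle φ = 8.602° = 0.15013322 rad
x = r_b·(cos φ + φ·sin φ) = 11.041715
y = r_b·(sin φ − φ·cos φ) = 0.012289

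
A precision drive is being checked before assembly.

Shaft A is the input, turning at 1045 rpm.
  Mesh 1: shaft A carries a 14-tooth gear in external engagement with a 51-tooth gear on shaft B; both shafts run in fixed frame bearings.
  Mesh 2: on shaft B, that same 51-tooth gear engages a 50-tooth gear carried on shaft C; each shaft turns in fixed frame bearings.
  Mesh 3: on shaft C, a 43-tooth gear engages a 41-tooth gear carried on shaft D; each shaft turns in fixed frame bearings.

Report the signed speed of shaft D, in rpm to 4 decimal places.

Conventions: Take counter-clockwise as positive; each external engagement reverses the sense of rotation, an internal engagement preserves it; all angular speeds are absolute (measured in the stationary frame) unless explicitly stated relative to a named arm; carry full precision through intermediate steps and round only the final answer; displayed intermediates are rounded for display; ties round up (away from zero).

class = fixed-axis compound train [3 meshes; 3 ratios multiply, 3 sense flips]
mesh 1 [14T→51T]: ω = 1045.0000×14/51 = 286.8627 rpm, sense flips to −
mesh 2 [51T→50T]: ω = 286.8627×51/50 = 292.6000 rpm, sense flips to +
mesh 3 [43T→41T]: ω = 292.6000×43/41 = 306.8732 rpm, sense flips to −
signed output speed = -306.8732 rpm

-306.8732 rpm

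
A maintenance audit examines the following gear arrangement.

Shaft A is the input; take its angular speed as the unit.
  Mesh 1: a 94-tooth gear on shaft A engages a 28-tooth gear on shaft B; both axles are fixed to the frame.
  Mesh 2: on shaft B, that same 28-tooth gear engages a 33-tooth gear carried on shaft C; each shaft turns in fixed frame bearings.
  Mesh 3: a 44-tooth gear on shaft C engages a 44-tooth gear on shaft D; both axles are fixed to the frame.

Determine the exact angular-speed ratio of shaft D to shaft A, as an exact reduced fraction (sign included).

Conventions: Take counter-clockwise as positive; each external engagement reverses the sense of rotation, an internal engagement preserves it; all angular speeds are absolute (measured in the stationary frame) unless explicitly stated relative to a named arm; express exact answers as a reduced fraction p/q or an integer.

class = fixed-axis compound train [3 meshes; 3 ratios multiply, 3 sense flips]
mesh 1 [94T→28T]: running ratio 47/14, sense −
mesh 2 [28T→33T]: running ratio 94/33, sense +
mesh 3 [44T→44T]: running ratio 94/33, sense −
ω_out/ω_in = -94/33

-94/33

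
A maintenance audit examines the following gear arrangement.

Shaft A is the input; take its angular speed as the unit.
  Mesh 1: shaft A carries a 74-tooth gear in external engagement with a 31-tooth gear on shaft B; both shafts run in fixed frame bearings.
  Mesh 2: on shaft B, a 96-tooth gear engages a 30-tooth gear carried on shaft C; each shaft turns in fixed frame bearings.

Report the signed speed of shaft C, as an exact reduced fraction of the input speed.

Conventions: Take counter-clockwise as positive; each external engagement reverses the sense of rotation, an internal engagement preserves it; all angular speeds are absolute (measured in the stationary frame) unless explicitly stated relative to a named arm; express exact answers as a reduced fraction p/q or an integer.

2-mesh fixed-axis compound train (all bearings frame-fixed)
mesh 1 [74T→31T]: |ω|/ω_in = 1×74/31 = 74/31, sense flips to −
mesh 2 [96T→30T]: |ω|/ω_in = (74/31)×96/30 = 1184/155, sense flips to +
signed output speed (× input speed) = 1184/155

1184/155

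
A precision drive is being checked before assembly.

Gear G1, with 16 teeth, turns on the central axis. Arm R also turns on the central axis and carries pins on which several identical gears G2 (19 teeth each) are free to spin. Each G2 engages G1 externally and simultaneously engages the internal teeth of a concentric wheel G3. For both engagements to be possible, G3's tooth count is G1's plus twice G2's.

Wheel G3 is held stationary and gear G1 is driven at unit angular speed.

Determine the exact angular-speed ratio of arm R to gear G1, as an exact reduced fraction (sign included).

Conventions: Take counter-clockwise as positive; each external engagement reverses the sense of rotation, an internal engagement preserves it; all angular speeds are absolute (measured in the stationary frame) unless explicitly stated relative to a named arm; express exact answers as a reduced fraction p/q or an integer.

8/35

recognized (axles ride arm R): planetary set, 16/19/54 teeth
ring teeth: 16 + 2·19 = 54
16(ω_sun−ω_arm) = −54(ω_ring−ω_arm),  ω_ring = 0, ω_sun = 1
16(1−ω_arm) = −54(0−ω_arm)  ⇒  70·ω_arm = 16  ⇒  ω_arm = 8/35
ω_out/ω_in = 8/35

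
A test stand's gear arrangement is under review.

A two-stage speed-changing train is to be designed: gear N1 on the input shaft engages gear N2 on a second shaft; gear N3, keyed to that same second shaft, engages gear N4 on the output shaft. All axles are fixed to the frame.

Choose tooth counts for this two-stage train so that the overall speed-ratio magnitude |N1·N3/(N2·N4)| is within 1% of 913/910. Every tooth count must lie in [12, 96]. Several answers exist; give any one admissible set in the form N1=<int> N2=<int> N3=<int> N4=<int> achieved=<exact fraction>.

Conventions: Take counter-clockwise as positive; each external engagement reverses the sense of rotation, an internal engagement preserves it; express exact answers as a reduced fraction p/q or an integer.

design class (target 913/910): fixed-axis compound train
target = 913/910 in lowest terms: an exact hit needs N1·N3 = k·913 and N2·N4 = k·910 for one integer k, every count in [12, 96]; additionally prefer no 1:1 stage (N1 ≠ N2, N3 ≠ N4)
k = 1: no 1:1-free in-range split of k·913 and k·910 into factor pairs; take k = 2
k = 2: N1·N3 = 1826 = 22·83, N2·N4 = 1820 = 20·91
achieved = 22·83/(20·91) = 913/910; |achieved − target| = 0 ≤ 913/91000 ✓

N1=22 N2=20 N3=83 N4=91 achieved=913/910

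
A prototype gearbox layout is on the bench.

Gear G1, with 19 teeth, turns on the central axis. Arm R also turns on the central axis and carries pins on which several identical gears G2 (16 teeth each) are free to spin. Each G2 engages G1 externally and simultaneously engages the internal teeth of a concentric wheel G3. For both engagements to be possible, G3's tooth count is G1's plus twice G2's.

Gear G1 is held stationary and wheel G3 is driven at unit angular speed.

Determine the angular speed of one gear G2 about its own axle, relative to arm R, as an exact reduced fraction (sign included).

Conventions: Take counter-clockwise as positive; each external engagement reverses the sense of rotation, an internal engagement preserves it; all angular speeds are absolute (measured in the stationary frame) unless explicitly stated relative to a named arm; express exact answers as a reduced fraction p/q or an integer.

topology: planetary set — G1 19T / G2 16T / G3 51T, arm = carrier (Willis)
ring teeth: 19 + 2·16 = 51
19(ω_sun−ω_arm) = −51(ω_ring−ω_arm),  ω_sun = 0, ω_ring = 1
19(0−ω_arm) = −51(1−ω_arm)  ⇒  70·ω_arm = 51  ⇒  ω_arm = 51/70
sun–planet mesh: 19·(0−51/70) = −16·(ω_p−ω_arm)  ⇒  ω_p−ω_arm = 969/1120
exact speed ratio = 969/1120

969/1120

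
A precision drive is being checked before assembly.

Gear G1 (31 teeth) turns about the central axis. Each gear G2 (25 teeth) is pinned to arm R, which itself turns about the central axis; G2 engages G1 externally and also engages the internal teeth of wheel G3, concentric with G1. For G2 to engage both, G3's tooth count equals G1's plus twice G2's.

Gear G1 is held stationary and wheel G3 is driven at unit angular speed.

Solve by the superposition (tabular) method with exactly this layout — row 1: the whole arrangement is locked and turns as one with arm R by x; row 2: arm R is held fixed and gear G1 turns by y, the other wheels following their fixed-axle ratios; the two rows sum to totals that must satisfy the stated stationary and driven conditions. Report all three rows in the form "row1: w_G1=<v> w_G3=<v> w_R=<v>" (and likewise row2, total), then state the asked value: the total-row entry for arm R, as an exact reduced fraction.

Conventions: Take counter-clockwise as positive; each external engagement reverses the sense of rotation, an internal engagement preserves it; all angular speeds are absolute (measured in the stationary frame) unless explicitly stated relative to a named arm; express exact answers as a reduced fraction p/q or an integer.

row1: w_G1=81/112 w_G3=81/112 w_R=81/112
row2: w_G1=-81/112 w_G3=31/112 w_R=0
total: w_G1=0 w_G3=1 w_R=81/112
asked value: 81/112

planetary set (31T centre, 25T on arm, 81T internal) — Willis relation
row 1: whole set turns with the arm by x
superposition row 2 [arm held]: sun y, ring −(31/81)·y, arm 0
boundary: total ω_sun = x + y = 0 and total ω_ring = x − (31/81)·y = 1  ⇒  y = -81/112, x = 81/112
row 2 ring = −(31/81)·(-81/112) = 31/112
totals (row 1 + row 2): sun 81/112 + (-81/112) = 0, ring 81/112 + 31/112 = 1, arm 81/112 + 0 = 81/112
asked cell (total, arm) = 81/112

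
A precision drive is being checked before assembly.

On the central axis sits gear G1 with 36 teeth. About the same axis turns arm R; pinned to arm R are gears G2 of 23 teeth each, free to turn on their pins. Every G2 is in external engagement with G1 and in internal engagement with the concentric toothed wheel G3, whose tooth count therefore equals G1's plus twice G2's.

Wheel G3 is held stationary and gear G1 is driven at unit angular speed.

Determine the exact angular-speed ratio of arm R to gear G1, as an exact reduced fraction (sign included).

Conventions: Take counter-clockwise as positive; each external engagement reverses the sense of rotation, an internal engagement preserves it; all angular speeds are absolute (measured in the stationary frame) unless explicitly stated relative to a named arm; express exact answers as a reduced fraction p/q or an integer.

class = planetary set [G3 = 36+2·23 = 82; Willis about the carrier]
ring teeth: 36 + 2·23 = 82
36(ω_sun−ω_arm) = −82(ω_ring−ω_arm),  ω_ring = 0, ω_sun = 1
36(1−ω_arm) = −82(0−ω_arm)  ⇒  118·ω_arm = 36  ⇒  ω_arm = 18/59
ω_out/ω_in = 18/59

18/59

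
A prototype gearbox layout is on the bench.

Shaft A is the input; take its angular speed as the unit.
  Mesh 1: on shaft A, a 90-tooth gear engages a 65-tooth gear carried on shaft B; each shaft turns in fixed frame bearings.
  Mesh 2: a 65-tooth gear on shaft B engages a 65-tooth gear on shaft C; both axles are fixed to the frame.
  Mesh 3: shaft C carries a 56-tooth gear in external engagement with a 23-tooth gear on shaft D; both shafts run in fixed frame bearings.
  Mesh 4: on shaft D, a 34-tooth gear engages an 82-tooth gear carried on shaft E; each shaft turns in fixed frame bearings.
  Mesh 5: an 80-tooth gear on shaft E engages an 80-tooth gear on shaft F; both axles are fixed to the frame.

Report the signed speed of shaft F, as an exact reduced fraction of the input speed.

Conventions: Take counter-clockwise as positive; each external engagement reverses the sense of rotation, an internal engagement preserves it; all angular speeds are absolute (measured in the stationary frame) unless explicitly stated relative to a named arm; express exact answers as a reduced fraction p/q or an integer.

-17136/12259

5-mesh fixed-axis compound train (all bearings frame-fixed)
mesh 1 [90T→65T]: |ω|/ω_in = 1×90/65 = 18/13, sense flips to −
mesh 2 [65T→65T]: |ω|/ω_in = (18/13)×65/65 = 18/13, sense flips to +
mesh 3 [56T→23T]: |ω|/ω_in = (18/13)×56/23 = 1008/299, sense flips to −
mesh 4 [34T→82T]: |ω|/ω_in = (1008/299)×34/82 = 17136/12259, sense flips to +
mesh 5 [80T→80T]: |ω|/ω_in = (17136/12259)×80/80 = 17136/12259, sense flips to −
signed output speed (× input speed) = -17136/12259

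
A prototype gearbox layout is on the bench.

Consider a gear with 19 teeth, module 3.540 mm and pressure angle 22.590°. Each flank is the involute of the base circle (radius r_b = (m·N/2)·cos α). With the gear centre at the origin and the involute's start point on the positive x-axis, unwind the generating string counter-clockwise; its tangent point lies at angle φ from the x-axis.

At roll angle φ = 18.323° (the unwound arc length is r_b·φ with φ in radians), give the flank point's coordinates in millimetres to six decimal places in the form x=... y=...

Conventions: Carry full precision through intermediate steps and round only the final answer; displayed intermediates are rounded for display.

x=32.597182 y=0.335052

recognized (one wheel, involute flank): single-mesh tooth geometry, m = 3.540, N = 19
pitch radius r_p = m·N/2 = 3.540·19/2 = 33.630000
base radius r_b = r_p·cos α = 33.630000·cos 22.590° = 31.049815
roll angle φ = 18.323° = 0.31979668 rad
x = r_b·(cos φ + φ·sin φ) = 32.597182
y = r_b·(sin φ − φ·cos φ) = 0.335052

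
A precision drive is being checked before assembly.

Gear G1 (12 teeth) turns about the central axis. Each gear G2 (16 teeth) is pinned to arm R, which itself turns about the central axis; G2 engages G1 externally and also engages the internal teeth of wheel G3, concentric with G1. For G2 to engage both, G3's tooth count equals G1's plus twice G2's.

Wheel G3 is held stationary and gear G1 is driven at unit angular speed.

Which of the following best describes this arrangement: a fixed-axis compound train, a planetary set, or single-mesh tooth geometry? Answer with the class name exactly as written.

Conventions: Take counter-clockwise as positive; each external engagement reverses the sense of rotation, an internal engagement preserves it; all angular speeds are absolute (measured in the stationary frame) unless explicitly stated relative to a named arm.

planetary set

recognized (axles ride arm R): planetary set, 12/16/44 teeth
classification: planetary set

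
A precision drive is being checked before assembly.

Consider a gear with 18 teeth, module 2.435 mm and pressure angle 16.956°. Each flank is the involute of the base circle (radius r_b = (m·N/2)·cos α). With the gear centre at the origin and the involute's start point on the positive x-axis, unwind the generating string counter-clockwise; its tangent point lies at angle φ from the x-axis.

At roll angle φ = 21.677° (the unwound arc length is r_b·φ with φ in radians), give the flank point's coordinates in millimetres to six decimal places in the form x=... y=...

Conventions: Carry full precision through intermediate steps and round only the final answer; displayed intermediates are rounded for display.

x=22.409320 y=0.373009

class = single-mesh tooth geometry [base-circle involute, m = 2.435, 18T]
pitch radius r_p = m·N/2 = 2.435·18/2 = 21.915000
base radius r_b = r_p·cos α = 21.915000·cos 16.956° = 20.962333
roll angle φ = 21.677° = 0.37833502 rad
x = r_b·(cos φ + φ·sin φ) = 22.409320
y = r_b·(sin φ − φ·cos φ) = 0.373009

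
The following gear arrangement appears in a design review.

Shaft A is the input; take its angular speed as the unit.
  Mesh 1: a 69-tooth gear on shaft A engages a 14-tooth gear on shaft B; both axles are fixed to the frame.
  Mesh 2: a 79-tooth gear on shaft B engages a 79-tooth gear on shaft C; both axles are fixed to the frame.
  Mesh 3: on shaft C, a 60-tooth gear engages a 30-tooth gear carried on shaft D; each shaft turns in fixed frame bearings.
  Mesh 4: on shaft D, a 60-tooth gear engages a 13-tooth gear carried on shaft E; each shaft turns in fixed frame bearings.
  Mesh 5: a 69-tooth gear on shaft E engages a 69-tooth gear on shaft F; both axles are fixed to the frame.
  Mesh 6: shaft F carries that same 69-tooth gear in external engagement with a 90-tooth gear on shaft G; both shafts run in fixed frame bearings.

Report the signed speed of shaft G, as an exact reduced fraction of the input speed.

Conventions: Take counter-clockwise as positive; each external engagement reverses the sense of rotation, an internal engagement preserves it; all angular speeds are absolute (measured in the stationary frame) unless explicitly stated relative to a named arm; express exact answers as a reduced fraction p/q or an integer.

6-mesh fixed-axis compound train (all bearings frame-fixed)
mesh 1 [69T→14T]: |ω|/ω_in = 1×69/14 = 69/14, sense flips to −
mesh 2 [79T→79T]: |ω|/ω_in = (69/14)×79/79 = 69/14, sense flips to +
mesh 3 [60T→30T]: |ω|/ω_in = (69/14)×60/30 = 69/7, sense flips to −
mesh 4 [60T→13T]: |ω|/ω_in = (69/7)×60/13 = 4140/91, sense flips to +
mesh 5 [69T→69T]: |ω|/ω_in = (4140/91)×69/69 = 4140/91, sense flips to −
mesh 6 [69T→90T]: |ω|/ω_in = (4140/91)×69/90 = 3174/91, sense flips to +
signed output speed (× input speed) = 3174/91

3174/91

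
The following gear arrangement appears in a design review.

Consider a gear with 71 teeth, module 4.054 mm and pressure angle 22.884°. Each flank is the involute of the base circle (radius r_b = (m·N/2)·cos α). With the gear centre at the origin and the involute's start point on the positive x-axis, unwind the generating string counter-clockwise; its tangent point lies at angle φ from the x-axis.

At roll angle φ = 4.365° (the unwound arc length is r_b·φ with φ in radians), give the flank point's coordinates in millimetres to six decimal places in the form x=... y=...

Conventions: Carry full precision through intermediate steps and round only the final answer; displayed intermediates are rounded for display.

x=132.974087 y=0.019531

topology: single-mesh involute geometry — m = 4.054, N = 71
pitch radius r_p = m·N/2 = 4.054·71/2 = 143.917000
base radius r_b = r_p·cos α = 143.917000·cos 22.884° = 132.589873
roll angle φ = 4.365° = 0.07618362 rad
x = r_b·(cos φ + φ·sin φ) = 132.974087
y = r_b·(sin φ − φ·cos φ) = 0.019531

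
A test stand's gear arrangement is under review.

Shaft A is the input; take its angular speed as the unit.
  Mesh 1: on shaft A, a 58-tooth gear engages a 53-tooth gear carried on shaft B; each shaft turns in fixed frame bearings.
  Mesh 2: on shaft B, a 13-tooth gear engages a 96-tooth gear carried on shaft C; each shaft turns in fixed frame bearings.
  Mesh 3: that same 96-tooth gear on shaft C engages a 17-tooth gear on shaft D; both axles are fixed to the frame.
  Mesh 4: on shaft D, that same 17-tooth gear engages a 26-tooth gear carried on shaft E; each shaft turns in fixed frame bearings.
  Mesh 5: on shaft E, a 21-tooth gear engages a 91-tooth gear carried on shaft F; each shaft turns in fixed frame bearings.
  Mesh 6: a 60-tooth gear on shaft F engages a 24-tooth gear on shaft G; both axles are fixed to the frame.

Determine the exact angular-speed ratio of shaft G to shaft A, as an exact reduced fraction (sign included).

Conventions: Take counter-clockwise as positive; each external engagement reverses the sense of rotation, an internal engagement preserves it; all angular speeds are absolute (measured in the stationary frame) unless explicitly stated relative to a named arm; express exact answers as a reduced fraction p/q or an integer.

435/1378

class = fixed-axis compound train [6 meshes; 6 ratios multiply, 6 sense flips]
mesh 1 [58T→53T]: running ratio 58/53, sense −
mesh 2 [13T→96T]: running ratio 377/2544, sense +
mesh 3 [96T→17T]: running ratio 754/901, sense −
mesh 4 [17T→26T]: running ratio 29/53, sense +
mesh 5 [21T→91T]: running ratio 87/689, sense −
mesh 6 [60T→24T]: running ratio 435/1378, sense +
ω_out/ω_in = 435/1378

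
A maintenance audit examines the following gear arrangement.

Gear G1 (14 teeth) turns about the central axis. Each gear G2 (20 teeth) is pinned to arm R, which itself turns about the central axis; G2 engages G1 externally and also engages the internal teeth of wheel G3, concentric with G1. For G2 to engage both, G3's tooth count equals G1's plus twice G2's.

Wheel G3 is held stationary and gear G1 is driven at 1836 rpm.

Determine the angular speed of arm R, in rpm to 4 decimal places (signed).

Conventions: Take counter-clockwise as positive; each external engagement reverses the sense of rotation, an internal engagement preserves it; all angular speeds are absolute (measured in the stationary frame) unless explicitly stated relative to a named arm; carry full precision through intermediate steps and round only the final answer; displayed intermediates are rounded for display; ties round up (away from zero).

+378.0000 rpm

recognized (axles ride arm R): planetary set, 14/20/54 teeth
normalise by the input: solve with ω_sun = 1, then scale by 1836 rpm
ring teeth: 14 + 2·20 = 54
14(ω_sun−ω_arm) = −54(ω_ring−ω_arm),  ω_ring = 0, ω_sun = 1
14(1−ω_arm) = −54(0−ω_arm)  ⇒  68·ω_arm = 14  ⇒  ω_arm = 7/34
scale: ω_arm = 7/34 × 1836 rpm = +378.0000 rpm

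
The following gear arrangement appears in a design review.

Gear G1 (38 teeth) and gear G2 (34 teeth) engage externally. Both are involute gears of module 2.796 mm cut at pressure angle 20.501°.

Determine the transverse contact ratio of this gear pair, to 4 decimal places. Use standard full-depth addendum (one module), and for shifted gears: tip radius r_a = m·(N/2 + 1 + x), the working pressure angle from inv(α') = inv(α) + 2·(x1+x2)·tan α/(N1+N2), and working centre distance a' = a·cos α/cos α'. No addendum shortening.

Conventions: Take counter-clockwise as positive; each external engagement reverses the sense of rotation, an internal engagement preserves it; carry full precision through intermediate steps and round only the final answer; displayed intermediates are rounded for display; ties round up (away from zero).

1.6689

topology: single-mesh involute geometry — m = 2.796, 38T/34T pair
base radii: r_b1 = 49.759449, r_b2 = 44.521612
tip radii: r_a1 = 55.920000, r_a2 = 50.328000
no profile shift: α' = α, a' = a
action lengths: √(r_a1²−r_b1²) = 25.515557, √(r_a2²−r_b2²) = 23.467715
base pitch p_b = π·m·cos α = 8.227575
CR = (25.515557 + 23.467715 − 100.656000·sin 20.50100°)/8.227575 = 1.668919
contact ratio ≈ 1.6689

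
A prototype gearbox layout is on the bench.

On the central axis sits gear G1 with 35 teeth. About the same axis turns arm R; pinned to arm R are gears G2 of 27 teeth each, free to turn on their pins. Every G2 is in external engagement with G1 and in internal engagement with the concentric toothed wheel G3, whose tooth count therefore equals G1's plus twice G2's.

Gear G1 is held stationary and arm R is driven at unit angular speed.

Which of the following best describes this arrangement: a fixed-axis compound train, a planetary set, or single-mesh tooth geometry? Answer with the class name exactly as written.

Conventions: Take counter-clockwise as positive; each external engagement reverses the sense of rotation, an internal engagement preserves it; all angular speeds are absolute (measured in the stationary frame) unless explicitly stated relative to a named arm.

planetary set

topology: planetary set — G1 35T / G2 27T / G3 89T, arm = carrier (Willis)
classification: planetary set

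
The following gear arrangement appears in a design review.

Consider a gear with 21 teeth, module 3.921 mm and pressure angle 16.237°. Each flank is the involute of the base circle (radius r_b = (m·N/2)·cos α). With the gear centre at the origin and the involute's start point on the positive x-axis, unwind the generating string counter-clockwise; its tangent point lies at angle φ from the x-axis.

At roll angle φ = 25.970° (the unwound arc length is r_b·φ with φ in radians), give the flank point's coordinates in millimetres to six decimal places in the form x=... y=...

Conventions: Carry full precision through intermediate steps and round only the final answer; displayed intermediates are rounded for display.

x=43.382640 y=1.201950

class = single-mesh tooth geometry [base-circle involute, m = 3.921, 21T]
pitch radius r_p = m·N/2 = 3.921·21/2 = 41.170500
base radius r_b = r_p·cos α = 41.170500·cos 16.237° = 39.528345
roll angle φ = 25.970° = 0.45326201 rad
x = r_b·(cos φ + φ·sin φ) = 43.382640
y = r_b·(sin φ − φ·cos φ) = 1.201950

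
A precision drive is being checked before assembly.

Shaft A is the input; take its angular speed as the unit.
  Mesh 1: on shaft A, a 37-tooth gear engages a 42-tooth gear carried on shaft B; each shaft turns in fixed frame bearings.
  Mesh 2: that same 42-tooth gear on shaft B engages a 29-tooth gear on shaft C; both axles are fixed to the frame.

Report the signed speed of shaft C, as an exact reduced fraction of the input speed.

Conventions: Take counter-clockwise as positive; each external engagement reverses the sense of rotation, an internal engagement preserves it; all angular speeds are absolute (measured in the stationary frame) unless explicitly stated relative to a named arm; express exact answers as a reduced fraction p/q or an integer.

2-mesh fixed-axis compound train (all bearings frame-fixed)
mesh 1 [37T→42T]: |ω|/ω_in = 1×37/42 = 37/42, sense flips to −
mesh 2 [42T→29T]: |ω|/ω_in = (37/42)×42/29 = 37/29, sense flips to +
signed output speed (× input speed) = 37/29

37/29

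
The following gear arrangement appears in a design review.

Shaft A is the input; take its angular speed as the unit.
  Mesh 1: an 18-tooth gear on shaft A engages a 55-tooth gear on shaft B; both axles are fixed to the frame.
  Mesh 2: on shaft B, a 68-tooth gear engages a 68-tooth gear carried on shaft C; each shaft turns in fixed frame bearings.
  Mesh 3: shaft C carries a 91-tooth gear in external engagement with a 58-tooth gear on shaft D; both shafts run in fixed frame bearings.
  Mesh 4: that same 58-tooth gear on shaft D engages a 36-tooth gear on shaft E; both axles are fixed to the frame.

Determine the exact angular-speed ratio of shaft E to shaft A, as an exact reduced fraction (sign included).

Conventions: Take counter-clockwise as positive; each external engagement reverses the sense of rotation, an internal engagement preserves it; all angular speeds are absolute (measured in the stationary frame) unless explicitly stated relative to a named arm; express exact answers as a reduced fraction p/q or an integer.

91/110

class = fixed-axis compound train [4 meshes; 4 ratios multiply, 4 sense flips]
mesh 1 [18T→55T]: running ratio 18/55, sense −
mesh 2 [68T→68T]: running ratio 18/55, sense +
mesh 3 [91T→58T]: running ratio 819/1595, sense −
mesh 4 [58T→36T]: running ratio 91/110, sense +
ω_out/ω_in = 91/110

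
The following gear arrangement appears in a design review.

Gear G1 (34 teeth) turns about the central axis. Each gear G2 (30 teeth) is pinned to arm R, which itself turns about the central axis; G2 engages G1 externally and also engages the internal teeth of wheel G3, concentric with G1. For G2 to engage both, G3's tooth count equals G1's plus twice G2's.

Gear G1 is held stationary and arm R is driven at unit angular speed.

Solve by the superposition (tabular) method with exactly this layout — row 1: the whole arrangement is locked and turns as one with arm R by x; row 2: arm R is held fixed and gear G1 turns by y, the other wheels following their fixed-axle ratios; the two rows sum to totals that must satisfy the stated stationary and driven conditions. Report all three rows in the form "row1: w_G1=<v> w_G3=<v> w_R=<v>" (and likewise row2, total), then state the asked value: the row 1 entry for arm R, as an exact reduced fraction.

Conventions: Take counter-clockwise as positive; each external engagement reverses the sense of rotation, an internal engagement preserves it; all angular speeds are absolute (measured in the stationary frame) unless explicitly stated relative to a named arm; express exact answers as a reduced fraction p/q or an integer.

row1: w_G1=1 w_G3=1 w_R=1
row2: w_G1=-1 w_G3=17/47 w_R=0
total: w_G1=0 w_G3=64/47 w_R=1
asked value: 1

class = planetary set [G3 = 34+2·30 = 94; Willis about the carrier]
row 1 — lock + rotate with arm: ω_sun = ω_ring = ω_arm = x
row 2: sun turns y, ring = −(34/94)·y, arm 0
boundary: total ω_sun = x + y = 0 and total ω_arm = x = 1  ⇒  y = -1, x = 1
row 2 ring = −(34/94)·(-1) = 17/47
totals (row 1 + row 2): sun 1 + (-1) = 0, ring 1 + 17/47 = 64/47, arm 1 + 0 = 1
asked cell (row1, arm) = 1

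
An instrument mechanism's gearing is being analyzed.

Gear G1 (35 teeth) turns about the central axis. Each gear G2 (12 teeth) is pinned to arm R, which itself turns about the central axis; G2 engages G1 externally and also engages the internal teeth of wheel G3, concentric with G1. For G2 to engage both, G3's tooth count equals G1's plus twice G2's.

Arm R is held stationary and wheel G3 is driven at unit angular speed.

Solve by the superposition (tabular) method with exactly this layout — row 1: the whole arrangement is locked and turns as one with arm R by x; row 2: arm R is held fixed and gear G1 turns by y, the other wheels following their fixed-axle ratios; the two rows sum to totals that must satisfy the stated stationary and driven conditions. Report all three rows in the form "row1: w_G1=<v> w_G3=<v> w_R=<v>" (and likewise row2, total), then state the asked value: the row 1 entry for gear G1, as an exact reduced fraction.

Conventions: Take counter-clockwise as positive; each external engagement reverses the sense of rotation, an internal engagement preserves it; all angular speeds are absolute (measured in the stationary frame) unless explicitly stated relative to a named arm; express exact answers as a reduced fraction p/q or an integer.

class = planetary set [G3 = 35+2·12 = 59; Willis about the carrier]
superposition row 1 [locked train]: every member turns x
row 2 — arm fixed, fixed-axis ratios: sun y, ring −(35/59)·y, arm 0
boundary: total ω_arm = x = 0 and total ω_ring = x − (35/59)·y = 1  ⇒  y = -59/35, x = 0
row 2 ring = −(35/59)·(-59/35) = 1
totals (row 1 + row 2): sun 0 + (-59/35) = -59/35, ring 0 + 1 = 1, arm 0 + 0 = 0
asked cell (row1, sun) = 0

row1: w_G1=0 w_G3=0 w_R=0
row2: w_G1=-59/35 w_G3=1 w_R=0
total: w_G1=-59/35 w_G3=1 w_R=0
asked value: 0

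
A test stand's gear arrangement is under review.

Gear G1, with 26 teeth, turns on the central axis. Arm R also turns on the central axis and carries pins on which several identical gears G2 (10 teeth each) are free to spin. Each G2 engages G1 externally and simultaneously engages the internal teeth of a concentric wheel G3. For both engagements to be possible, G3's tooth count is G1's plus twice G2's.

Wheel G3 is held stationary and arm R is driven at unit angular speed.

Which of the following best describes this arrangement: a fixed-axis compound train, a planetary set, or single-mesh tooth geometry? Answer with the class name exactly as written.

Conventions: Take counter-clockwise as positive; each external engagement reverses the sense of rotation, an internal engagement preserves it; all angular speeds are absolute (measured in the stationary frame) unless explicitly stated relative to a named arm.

topology: planetary set — G1 26T / G2 10T / G3 46T, arm = carrier (Willis)
classification: planetary set

planetary set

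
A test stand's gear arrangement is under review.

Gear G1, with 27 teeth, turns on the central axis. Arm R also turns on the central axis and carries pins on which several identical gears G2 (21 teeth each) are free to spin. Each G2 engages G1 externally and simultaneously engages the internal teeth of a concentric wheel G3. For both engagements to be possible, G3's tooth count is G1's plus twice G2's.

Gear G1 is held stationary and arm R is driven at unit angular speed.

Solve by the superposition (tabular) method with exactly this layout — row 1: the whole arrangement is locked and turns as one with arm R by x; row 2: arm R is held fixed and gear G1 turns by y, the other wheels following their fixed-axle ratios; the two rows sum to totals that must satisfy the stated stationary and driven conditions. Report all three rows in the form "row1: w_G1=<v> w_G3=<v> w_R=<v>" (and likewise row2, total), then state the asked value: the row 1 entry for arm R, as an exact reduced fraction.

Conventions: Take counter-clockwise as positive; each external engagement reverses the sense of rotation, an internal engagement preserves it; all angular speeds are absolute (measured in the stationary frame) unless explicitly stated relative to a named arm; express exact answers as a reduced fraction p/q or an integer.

planetary set (27T centre, 21T on arm, 69T internal) — Willis relation
row 1 (train locked, turned with arm): all members turn x
row 2 (arm held, sun turns y): ω_ring = −(27/69)·y, ω_arm = 0
boundary: total ω_sun = x + y = 0 and total ω_arm = x = 1  ⇒  y = -1, x = 1
row 2 ring = −(27/69)·(-1) = 9/23
totals (row 1 + row 2): sun 1 + (-1) = 0, ring 1 + 9/23 = 32/23, arm 1 + 0 = 1
asked cell (row1, arm) = 1

row1: w_G1=1 w_G3=1 w_R=1
row2: w_G1=-1 w_G3=9/23 w_R=0
total: w_G1=0 w_G3=32/23 w_R=1
asked value: 1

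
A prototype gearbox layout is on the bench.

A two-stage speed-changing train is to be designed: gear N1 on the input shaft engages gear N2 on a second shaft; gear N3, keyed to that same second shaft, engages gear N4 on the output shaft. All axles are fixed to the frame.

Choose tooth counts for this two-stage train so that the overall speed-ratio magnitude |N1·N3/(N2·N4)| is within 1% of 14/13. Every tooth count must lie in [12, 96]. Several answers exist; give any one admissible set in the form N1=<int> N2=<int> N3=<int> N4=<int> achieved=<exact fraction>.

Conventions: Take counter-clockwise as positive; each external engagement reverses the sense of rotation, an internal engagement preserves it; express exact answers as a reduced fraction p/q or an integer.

N1=12 N2=13 N3=14 N4=12 achieved=14/13

class = fixed-axis compound train [2-stage, 14/13 wanted]
target = 14/13 in lowest terms: an exact hit needs N1·N3 = k·14 and N2·N4 = k·13 for one integer k, every count in [12, 96]; additionally prefer no 1:1 stage (N1 ≠ N2, N3 ≠ N4)
k = 1…11: no 1:1-free in-range split of k·14 and k·13 into factor pairs; take k = 12
k = 12: N1·N3 = 168 = 12·14, N2·N4 = 156 = 13·12
achieved = 12·14/(13·12) = 14/13; |achieved − target| = 0 ≤ 7/650 ✓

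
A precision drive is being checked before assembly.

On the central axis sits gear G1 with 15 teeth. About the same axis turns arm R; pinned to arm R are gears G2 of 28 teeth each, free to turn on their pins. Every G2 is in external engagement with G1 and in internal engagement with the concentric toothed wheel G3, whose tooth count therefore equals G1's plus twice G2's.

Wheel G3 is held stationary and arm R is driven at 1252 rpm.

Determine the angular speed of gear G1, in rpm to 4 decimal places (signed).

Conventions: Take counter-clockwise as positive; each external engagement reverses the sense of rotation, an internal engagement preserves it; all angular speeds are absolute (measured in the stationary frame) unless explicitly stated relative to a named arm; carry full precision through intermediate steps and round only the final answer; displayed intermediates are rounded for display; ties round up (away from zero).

+7178.1333 rpm

planetary set (15T centre, 28T on arm, 71T internal) — Willis relation
normalise by the input: solve with ω_arm = 1, then scale by 1252 rpm
ring teeth: 15 + 2·28 = 71
15(ω_sun−ω_arm) = −71(ω_ring−ω_arm),  ω_ring = 0, ω_arm = 1
ω_sun = 1 − (71/15)(0−1) = 86/15
scale: ω_sun = 86/15 × 1252 rpm = +7178.1333 rpm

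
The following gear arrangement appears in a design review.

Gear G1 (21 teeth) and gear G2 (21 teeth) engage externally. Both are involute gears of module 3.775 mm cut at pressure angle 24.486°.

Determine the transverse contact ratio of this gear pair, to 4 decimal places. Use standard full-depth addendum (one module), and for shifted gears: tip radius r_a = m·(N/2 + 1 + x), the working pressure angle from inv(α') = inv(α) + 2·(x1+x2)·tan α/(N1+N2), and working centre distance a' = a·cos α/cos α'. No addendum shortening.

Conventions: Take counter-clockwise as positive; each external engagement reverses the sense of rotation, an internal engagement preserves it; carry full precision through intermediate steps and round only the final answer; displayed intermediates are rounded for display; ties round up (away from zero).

recognized (one external pair, fixed centres): single-mesh tooth geometry, m = 3.775, N1 = 21, N2 = 21
base radii: r_b1 = 36.072605, r_b2 = 36.072605
tip radii: r_a1 = 43.412500, r_a2 = 43.412500
no profile shift: α' = α, a' = a
action lengths: √(r_a1²−r_b1²) = 24.153929, √(r_a2²−r_b2²) = 24.153929
base pitch p_b = π·m·cos α = 10.792898
CR = (24.153929 + 24.153929 − 79.275000·sin 24.48600°)/10.792898 = 1.431560
contact ratio ≈ 1.4316

1.4316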